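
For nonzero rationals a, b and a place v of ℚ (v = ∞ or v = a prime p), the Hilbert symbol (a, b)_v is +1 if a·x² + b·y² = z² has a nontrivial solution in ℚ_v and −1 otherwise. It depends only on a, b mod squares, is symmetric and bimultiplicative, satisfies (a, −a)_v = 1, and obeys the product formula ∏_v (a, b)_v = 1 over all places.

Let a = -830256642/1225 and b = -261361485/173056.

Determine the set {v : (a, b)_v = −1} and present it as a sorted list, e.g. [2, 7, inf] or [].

(a, b) ≡ (-1138898, -11165) mod (ℚ^×)²; places V = {2, 3, 5, 7, 11, 13, 17, 19, 29, 41, 43, ∞}.
(a,b)_11: α=0, u≡4; β=1, v≡2 (mod 11); (4|11)=+1, (2|11)=-1; sign (−1)^0·+1^1·-1^0 = +1.
(a,b)_3: α=6, u≡1; β=4, v≡1 (mod 3); (1|3)=+1, (1|3)=+1; sign (−1)^0·+1^4·+1^6 = +1.
(a,b)_41: α=1, u≡36; β=0, v≡3 (mod 41); (36|41)=+1, (3|41)=-1; sign (−1)^0·+1^0·-1^1 = -1.
(a,b)_2: α=1, β=-10; u≡7, v≡3 (mod 8); ε(u)ε(v)=1·1, αω(v)=1·1, βω(u)=-10·0; sum ≡ 0  ⇒  +1.
(a,b)_∞: sgn(-1138898)=−, sgn(-11165)=−, so -1.
(a,b)_19: α=1, u≡15; β=0, v≡16 (mod 19); (15|19)=-1, (16|19)=+1; sign (−1)^0·-1^0·+1^1 = +1.
(a,b)_13: α=0, u≡2; β=-2, v≡7 (mod 13); (2|13)=-1, (7|13)=-1; sign (−1)^0·-1^-2·-1^0 = +1.
(a,b)_7: α=-2, u≡4; β=1, v≡4 (mod 7); (4|7)=+1, (4|7)=+1; sign (−1)^0·+1^1·+1^-2 = +1.
(a,b)_5: α=-2, u≡2; β=1, v≡3 (mod 5); (2|5)=-1, (3|5)=-1; sign (−1)^0·-1^1·-1^-2 = -1.
(a,b)_43: α=1, u≡8; β=0, v≡16 (mod 43); (8|43)=-1, (16|43)=+1; sign (−1)^0·-1^0·+1^1 = +1.
(a,b)_17: α=1, u≡11; β=2, v≡4 (mod 17); (11|17)=-1, (4|17)=+1; sign (−1)^0·-1^2·+1^1 = +1.
(a,b)_29: α=0, u≡15; β=1, v≡3 (mod 29); (15|29)=-1, (3|29)=-1; sign (−1)^0·-1^1·-1^0 = -1.
(-1138898, -11165 / ℚ) ramifies at {5, 29, 41, ∞}: a division algebra.

[5, 29, 41, inf]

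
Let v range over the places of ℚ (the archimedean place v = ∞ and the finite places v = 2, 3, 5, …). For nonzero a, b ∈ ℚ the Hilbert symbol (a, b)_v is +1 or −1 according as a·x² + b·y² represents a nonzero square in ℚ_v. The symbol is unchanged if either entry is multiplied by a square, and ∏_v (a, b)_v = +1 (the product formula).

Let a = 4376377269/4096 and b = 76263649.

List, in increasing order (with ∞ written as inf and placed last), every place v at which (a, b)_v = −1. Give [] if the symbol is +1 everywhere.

Mod squares: a ≡ 667029, b ≡ 1556401. Check v ∈ {∞, 2, 3, 7, 11, 17, 29, 41}.
v=11: a=11^1·(≡6), b=11^1·(≡1) mod 11; (6|11)=-1, (1|11)=+1; (−1)^{1·1·5}·(-1)^1·(+1)^1 = +1.
v=2: v_2(a)=-12, v_2(b)=0; units ≡ 5, 1 (mod 8); ε·ε+αω+βω = 0·0+-12·0+0·1 ≡ 0  ⇒  (a,b)_2 = +1.
v=29: a=29^1·(≡4), b=29^1·(≡3) mod 29; (4|29)=+1, (3|29)=-1; (−1)^{1·1·14}·(+1)^1·(-1)^1 = -1.
v=41: a=41^1·(≡2), b=41^1·(≡1) mod 41; (2|41)=+1, (1|41)=+1; (−1)^{1·1·20}·(+1)^1·(+1)^1 = +1.
v=∞: 667029 > 0 and 1556401 > 0  ⇒  (a,b)_∞ = +1.
v=17: a=17^1·(≡1), b=17^1·(≡1) mod 17; (1|17)=+1, (1|17)=+1; (−1)^{1·1·8}·(+1)^1·(+1)^1 = +1.
v=3: a=3^9·(≡1), b=3^0·(≡1) mod 3; (1|3)=+1, (1|3)=+1; (−1)^{9·0·1}·(+1)^0·(+1)^9 = +1.
v=7: a=7^0·(≡5), b=7^3·(≡2) mod 7; (5|7)=-1, (2|7)=+1; (−1)^{0·3·3}·(-1)^3·(+1)^0 = -1.
(667029, 1556401 / ℚ) ramifies at {7, 29}: a division algebra.

[7, 29]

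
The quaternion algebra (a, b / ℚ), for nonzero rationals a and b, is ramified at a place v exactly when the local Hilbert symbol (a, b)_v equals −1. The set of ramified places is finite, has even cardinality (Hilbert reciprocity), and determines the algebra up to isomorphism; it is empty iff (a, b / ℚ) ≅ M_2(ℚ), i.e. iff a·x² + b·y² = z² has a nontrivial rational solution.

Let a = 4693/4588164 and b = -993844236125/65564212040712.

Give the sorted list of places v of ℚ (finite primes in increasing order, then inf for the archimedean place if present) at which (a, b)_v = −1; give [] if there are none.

[2, 5]

Mod squares: a ≡ 13, b ≡ -10. Check v ∈ {∞, 2, 3, 5, 7, 11, 13, 17, 19}.
v=5: a=5^0·(≡2), b=5^3·(≡3) mod 5; (2|5)=-1, (3|5)=-1; (−1)^{0·3·2}·(-1)^3·(-1)^0 = -1.
v=3: a=3^-4·(≡1), b=3^-14·(≡2) mod 3; (1|3)=+1, (2|3)=-1; (−1)^{-4·-14·1}·(+1)^-14·(-1)^-4 = +1.
v=17: a=17^-2·(≡8), b=17^-2·(≡11) mod 17; (8|17)=+1, (11|17)=-1; (−1)^{-2·-2·8}·(+1)^-2·(-1)^-2 = +1.
v=∞: 13 > 0 and -10 < 0  ⇒  (a,b)_∞ = +1.
v=7: a=7^-2·(≡6), b=7^-2·(≡1) mod 7; (6|7)=-1, (1|7)=+1; (−1)^{-2·-2·3}·(-1)^-2·(+1)^-2 = +1.
v=11: a=11^0·(≡2), b=11^-2·(≡1) mod 11; (2|11)=-1, (1|11)=+1; (−1)^{0·-2·5}·(-1)^-2·(+1)^0 = +1.
v=2: v_2(a)=-2, v_2(b)=-3; units ≡ 5, 3 (mod 8); ε·ε+αω+βω = 0·1+-2·1+-3·1 ≡ 1  ⇒  (a,b)_2 = -1.
v=19: a=19^2·(≡18), b=19^6·(≡7) mod 19; (18|19)=-1, (7|19)=+1; (−1)^{2·6·9}·(-1)^6·(+1)^2 = +1.
v=13: a=13^1·(≡4), b=13^2·(≡1) mod 13; (4|13)=+1, (1|13)=+1; (−1)^{1·2·6}·(+1)^2·(+1)^1 = +1.
Ram(13, -10) = {2, 5}; no ℚ_2-point on the conic.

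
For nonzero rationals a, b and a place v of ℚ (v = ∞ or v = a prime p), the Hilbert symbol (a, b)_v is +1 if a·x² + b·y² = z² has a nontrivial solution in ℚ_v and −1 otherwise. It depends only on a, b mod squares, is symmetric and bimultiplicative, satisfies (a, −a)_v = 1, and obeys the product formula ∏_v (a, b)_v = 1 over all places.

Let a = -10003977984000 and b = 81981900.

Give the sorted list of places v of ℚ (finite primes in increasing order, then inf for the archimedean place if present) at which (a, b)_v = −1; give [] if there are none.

[2, 3, 11, 13]

Mod squares: a ≡ -390, b ≡ 11. Check v ∈ {∞, 2, 3, 5, 7, 11, 13}.
v=5: a=5^3·(≡3), b=5^2·(≡1) mod 5; (3|5)=-1, (1|5)=+1; (−1)^{3·2·2}·(-1)^2·(+1)^3 = +1.
v=11: a=11^2·(≡8), b=11^1·(≡4) mod 11; (8|11)=-1, (4|11)=+1; (−1)^{2·1·5}·(-1)^1·(+1)^2 = -1.
v=∞: -390 < 0 and 11 > 0  ⇒  (a,b)_∞ = +1.
v=13: a=13^3·(≡1), b=13^2·(≡5) mod 13; (1|13)=+1, (5|13)=-1; (−1)^{3·2·6}·(+1)^2·(-1)^3 = -1.
v=2: v_2(a)=11, v_2(b)=2; units ≡ 5, 3 (mod 8); ε·ε+αω+βω = 0·1+11·1+2·1 ≡ 1  ⇒  (a,b)_2 = -1.
v=7: a=7^2·(≡4), b=7^2·(≡2) mod 7; (4|7)=+1, (2|7)=+1; (−1)^{2·2·3}·(+1)^2·(+1)^2 = +1.
v=3: a=3^1·(≡2), b=3^2·(≡2) mod 3; (2|3)=-1, (2|3)=-1; (−1)^{1·2·1}·(-1)^2·(-1)^1 = -1.
|Ram(-390, 11)| = 4, even; anisotropic at {2, 3, 11, 13}.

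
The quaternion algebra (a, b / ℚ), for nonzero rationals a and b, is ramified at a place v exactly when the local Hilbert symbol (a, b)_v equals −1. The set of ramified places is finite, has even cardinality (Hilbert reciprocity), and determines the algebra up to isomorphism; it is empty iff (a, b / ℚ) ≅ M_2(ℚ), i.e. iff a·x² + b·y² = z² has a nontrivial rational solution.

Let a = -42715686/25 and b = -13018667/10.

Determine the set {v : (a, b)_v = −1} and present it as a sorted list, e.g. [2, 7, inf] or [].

(a, b) ≡ (-118326, -135470) mod (ℚ^×)²; places V = {2, 3, 5, 13, 19, 23, 31, 37, 41, ∞}.
(a,b)_19: α=2, u≡1; β=1, v≡8 (mod 19); (1|19)=+1, (8|19)=-1; sign (−1)^0·+1^1·-1^2 = +1.
(a,b)_3: α=1, u≡2; β=0, v≡1 (mod 3); (2|3)=-1, (1|3)=+1; sign (−1)^0·-1^0·+1^1 = +1.
(a,b)_2: α=1, β=-1; u≡5, v≡1 (mod 8); ε(u)ε(v)=0·0, αω(v)=1·0, βω(u)=-1·1; sum ≡ 1  ⇒  -1.
(a,b)_31: α=0, u≡7; β=3, v≡9 (mod 31); (7|31)=+1, (9|31)=+1; sign (−1)^0·+1^3·+1^0 = +1.
(a,b)_13: α=1, u≡7; β=0, v≡4 (mod 13); (7|13)=-1, (4|13)=+1; sign (−1)^0·-1^0·+1^1 = +1.
(a,b)_37: α=1, u≡25; β=0, v≡19 (mod 37); (25|37)=+1, (19|37)=-1; sign (−1)^0·+1^0·-1^1 = -1.
(a,b)_∞: sgn(-118326)=−, sgn(-135470)=−, so -1.
(a,b)_5: α=-2, u≡4; β=-1, v≡4 (mod 5); (4|5)=+1, (4|5)=+1; sign (−1)^0·+1^-1·+1^-2 = +1.
(a,b)_41: α=1, u≡33; β=0, v≡35 (mod 41); (33|41)=+1, (35|41)=-1; sign (−1)^0·+1^0·-1^1 = -1.
(a,b)_23: α=0, u≡3; β=1, v≡7 (mod 23); (3|23)=+1, (7|23)=-1; sign (−1)^0·+1^1·-1^0 = +1.
Ram(-118326, -135470) = {2, 37, 41, ∞}; no ℚ_2-point on the conic.

[2, 37, 41, inf]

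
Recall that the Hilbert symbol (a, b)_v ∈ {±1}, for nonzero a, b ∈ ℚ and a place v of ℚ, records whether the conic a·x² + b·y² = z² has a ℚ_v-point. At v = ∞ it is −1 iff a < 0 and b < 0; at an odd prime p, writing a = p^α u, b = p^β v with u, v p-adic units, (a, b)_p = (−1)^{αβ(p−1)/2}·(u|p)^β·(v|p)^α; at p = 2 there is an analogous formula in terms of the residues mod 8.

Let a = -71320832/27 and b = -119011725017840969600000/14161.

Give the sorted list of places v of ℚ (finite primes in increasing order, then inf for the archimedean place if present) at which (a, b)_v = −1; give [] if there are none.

[13, 19, 29, 41, 43, inf]

Mod squares: a ≡ -835791, b ≡ -2395835. Check v ∈ {∞, 2, 3, 5, 7, 11, 13, 17, 19, 29, 31, 41, 43}.
v=31: a=31^1·(≡25), b=31^3·(≡15) mod 31; (25|31)=+1, (15|31)=-1; (−1)^{1·3·15}·(+1)^3·(-1)^1 = +1.
v=41: a=41^0·(≡19), b=41^1·(≡25) mod 41; (19|41)=-1, (25|41)=+1; (−1)^{0·1·20}·(-1)^1·(+1)^0 = -1.
v=13: a=13^0·(≡2), b=13^1·(≡7) mod 13; (2|13)=-1, (7|13)=-1; (−1)^{0·1·6}·(-1)^1·(-1)^0 = -1.
v=29: a=29^0·(≡15), b=29^1·(≡5) mod 29; (15|29)=-1, (5|29)=+1; (−1)^{0·1·14}·(-1)^1·(+1)^0 = -1.
v=7: a=7^0·(≡2), b=7^-2·(≡3) mod 7; (2|7)=+1, (3|7)=-1; (−1)^{0·-2·3}·(+1)^-2·(-1)^0 = +1.
v=2: v_2(a)=8, v_2(b)=10; units ≡ 1, 5 (mod 8); ε·ε+αω+βω = 0·0+8·1+10·0 ≡ 0  ⇒  (a,b)_2 = +1.
v=19: a=19^1·(≡8), b=19^2·(≡13) mod 19; (8|19)=-1, (13|19)=-1; (−1)^{1·2·9}·(-1)^2·(-1)^1 = -1.
v=∞: -835791 < 0 and -2395835 < 0  ⇒  (a,b)_∞ = -1.
v=17: a=17^0·(≡5), b=17^-2·(≡4) mod 17; (5|17)=-1, (4|17)=+1; (−1)^{0·-2·8}·(-1)^-2·(+1)^0 = +1.
v=43: a=43^1·(≡34), b=43^2·(≡27) mod 43; (34|43)=-1, (27|43)=-1; (−1)^{1·2·21}·(-1)^2·(-1)^1 = -1.
v=5: a=5^0·(≡4), b=5^5·(≡3) mod 5; (4|5)=+1, (3|5)=-1; (−1)^{0·5·2}·(+1)^5·(-1)^0 = +1.
v=11: a=11^1·(≡8), b=11^2·(≡3) mod 11; (8|11)=-1, (3|11)=+1; (−1)^{1·2·5}·(-1)^2·(+1)^1 = +1.
v=3: a=3^-3·(≡1), b=3^0·(≡1) mod 3; (1|3)=+1, (1|3)=+1; (−1)^{-3·0·1}·(+1)^0·(+1)^-3 = +1.
(-835791, -2395835 / ℚ) ramifies at {13, 19, 29, 41, 43, ∞}: a division algebra.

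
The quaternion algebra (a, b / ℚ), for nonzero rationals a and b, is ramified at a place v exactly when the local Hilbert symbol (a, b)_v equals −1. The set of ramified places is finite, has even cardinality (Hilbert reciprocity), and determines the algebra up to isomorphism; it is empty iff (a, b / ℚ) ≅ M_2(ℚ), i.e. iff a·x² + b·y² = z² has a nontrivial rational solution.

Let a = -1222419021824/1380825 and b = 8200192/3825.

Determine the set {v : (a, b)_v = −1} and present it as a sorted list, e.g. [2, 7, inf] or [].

Mod squares: a ≡ -442, b ≡ 34034. Check v ∈ {∞, 2, 3, 5, 7, 11, 13, 17, 19}.
v=∞: -442 < 0 and 34034 > 0  ⇒  (a,b)_∞ = +1.
v=7: a=7^2·(≡6), b=7^1·(≡2) mod 7; (6|7)=-1, (2|7)=+1; (−1)^{2·1·3}·(-1)^1·(+1)^2 = -1.
v=11: a=11^4·(≡3), b=11^1·(≡3) mod 11; (3|11)=+1, (3|11)=+1; (−1)^{4·1·5}·(+1)^1·(+1)^4 = +1.
v=17: a=17^-1·(≡13), b=17^-1·(≡1) mod 17; (13|17)=+1, (1|17)=+1; (−1)^{-1·-1·8}·(+1)^-1·(+1)^-1 = +1.
v=2: v_2(a)=17, v_2(b)=13; units ≡ 3, 1 (mod 8); ε·ε+αω+βω = 1·0+17·0+13·1 ≡ 1  ⇒  (a,b)_2 = -1.
v=19: a=19^-2·(≡13), b=19^0·(≡16) mod 19; (13|19)=-1, (16|19)=+1; (−1)^{-2·0·9}·(-1)^0·(+1)^-2 = +1.
v=5: a=5^-2·(≡2), b=5^-2·(≡4) mod 5; (2|5)=-1, (4|5)=+1; (−1)^{-2·-2·2}·(-1)^-2·(+1)^-2 = +1.
v=13: a=13^1·(≡7), b=13^1·(≡8) mod 13; (7|13)=-1, (8|13)=-1; (−1)^{1·1·6}·(-1)^1·(-1)^1 = +1.
v=3: a=3^-2·(≡2), b=3^-2·(≡2) mod 3; (2|3)=-1, (2|3)=-1; (−1)^{-2·-2·1}·(-1)^-2·(-1)^-2 = +1.
(-442, 34034 / ℚ) ramifies at {2, 7}: a division algebra.

[2, 7]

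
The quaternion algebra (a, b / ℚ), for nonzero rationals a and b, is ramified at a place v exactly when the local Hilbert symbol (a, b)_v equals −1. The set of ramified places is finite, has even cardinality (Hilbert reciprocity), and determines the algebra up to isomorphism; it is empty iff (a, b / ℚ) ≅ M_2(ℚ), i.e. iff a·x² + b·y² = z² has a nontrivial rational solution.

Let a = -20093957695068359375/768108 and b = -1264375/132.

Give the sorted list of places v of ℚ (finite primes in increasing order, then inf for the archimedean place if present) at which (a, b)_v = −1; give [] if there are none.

Mod squares: a ≡ -357, b ≡ -231. Check v ∈ {∞, 2, 3, 5, 7, 11, 13, 17, 23}.
v=23: a=23^-2·(≡15), b=23^0·(≡7) mod 23; (15|23)=-1, (7|23)=-1; (−1)^{-2·0·11}·(-1)^0·(-1)^-2 = +1.
v=13: a=13^2·(≡5), b=13^0·(≡9) mod 13; (5|13)=-1, (9|13)=+1; (−1)^{2·0·6}·(-1)^0·(+1)^2 = +1.
v=5: a=5^12·(≡2), b=5^4·(≡1) mod 5; (2|5)=-1, (1|5)=+1; (−1)^{12·4·2}·(-1)^4·(+1)^12 = +1.
v=3: a=3^-1·(≡1), b=3^-1·(≡1) mod 3; (1|3)=+1, (1|3)=+1; (−1)^{-1·-1·1}·(+1)^-1·(+1)^-1 = -1.
v=7: a=7^3·(≡6), b=7^1·(≡4) mod 7; (6|7)=-1, (4|7)=+1; (−1)^{3·1·3}·(-1)^1·(+1)^3 = +1.
v=11: a=11^-2·(≡2), b=11^-1·(≡9) mod 11; (2|11)=-1, (9|11)=+1; (−1)^{-2·-1·5}·(-1)^-1·(+1)^-2 = -1.
v=∞: -357 < 0 and -231 < 0  ⇒  (a,b)_∞ = -1.
v=2: v_2(a)=-2, v_2(b)=-2; units ≡ 3, 1 (mod 8); ε·ε+αω+βω = 1·0+-2·0+-2·1 ≡ 0  ⇒  (a,b)_2 = +1.
v=17: a=17^5·(≡13), b=17^2·(≡10) mod 17; (13|17)=+1, (10|17)=-1; (−1)^{5·2·8}·(+1)^2·(-1)^5 = -1.
(-357, -231 / ℚ) ramifies at {3, 11, 17, ∞}: a division algebra.

[3, 11, 17, inf]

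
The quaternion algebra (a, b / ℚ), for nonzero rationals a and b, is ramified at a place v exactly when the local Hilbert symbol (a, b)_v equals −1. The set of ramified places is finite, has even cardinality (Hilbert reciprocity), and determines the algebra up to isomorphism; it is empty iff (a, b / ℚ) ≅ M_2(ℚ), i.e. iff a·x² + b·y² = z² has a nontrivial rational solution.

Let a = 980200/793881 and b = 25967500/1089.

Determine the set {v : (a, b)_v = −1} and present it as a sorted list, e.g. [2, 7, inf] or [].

Mod squares: a ≡ 58, b ≡ 10387. Check v ∈ {∞, 2, 3, 5, 11, 13, 17, 29, 47}.
v=17: a=17^0·(≡10), b=17^1·(≡16) mod 17; (10|17)=-1, (16|17)=+1; (−1)^{0·1·8}·(-1)^1·(+1)^0 = -1.
v=29: a=29^1·(≡17), b=29^0·(≡20) mod 29; (17|29)=-1, (20|29)=+1; (−1)^{1·0·14}·(-1)^0·(+1)^1 = +1.
v=13: a=13^2·(≡8), b=13^1·(≡5) mod 13; (8|13)=-1, (5|13)=-1; (−1)^{2·1·6}·(-1)^1·(-1)^2 = -1.
v=∞: 58 > 0 and 10387 > 0  ⇒  (a,b)_∞ = +1.
v=2: v_2(a)=3, v_2(b)=2; units ≡ 5, 3 (mod 8); ε·ε+αω+βω = 0·1+3·1+2·1 ≡ 1  ⇒  (a,b)_2 = -1.
v=11: a=11^-2·(≡9), b=11^-2·(≡1) mod 11; (9|11)=+1, (1|11)=+1; (−1)^{-2·-2·5}·(+1)^-2·(+1)^-2 = +1.
v=47: a=47^0·(≡39), b=47^1·(≡43) mod 47; (39|47)=-1, (43|47)=-1; (−1)^{0·1·23}·(-1)^1·(-1)^0 = -1.
v=5: a=5^2·(≡3), b=5^4·(≡2) mod 5; (3|5)=-1, (2|5)=-1; (−1)^{2·4·2}·(-1)^4·(-1)^2 = +1.
v=3: a=3^-8·(≡1), b=3^-2·(≡1) mod 3; (1|3)=+1, (1|3)=+1; (−1)^{-8·-2·1}·(+1)^-2·(+1)^-8 = +1.
|Ram(58, 10387)| = 4, even; anisotropic at {2, 13, 17, 47}.

[2, 13, 17, 47]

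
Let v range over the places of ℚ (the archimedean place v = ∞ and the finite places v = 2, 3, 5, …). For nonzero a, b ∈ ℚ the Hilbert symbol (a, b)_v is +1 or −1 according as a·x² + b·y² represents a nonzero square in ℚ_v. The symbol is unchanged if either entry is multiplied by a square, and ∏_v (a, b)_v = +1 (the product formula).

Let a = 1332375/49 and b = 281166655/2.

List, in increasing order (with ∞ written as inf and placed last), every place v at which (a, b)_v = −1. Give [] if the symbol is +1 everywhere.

[2, 3, 5, 19]

Mod squares: a ≡ 53295, b ≡ 110. Check v ∈ {∞, 2, 3, 5, 7, 11, 17, 19}.
v=7: a=7^-2·(≡2), b=7^2·(≡3) mod 7; (2|7)=+1, (3|7)=-1; (−1)^{-2·2·3}·(+1)^2·(-1)^-2 = +1.
v=11: a=11^1·(≡3), b=11^1·(≡2) mod 11; (3|11)=+1, (2|11)=-1; (−1)^{1·1·5}·(+1)^1·(-1)^1 = +1.
v=3: a=3^1·(≡2), b=3^0·(≡2) mod 3; (2|3)=-1, (2|3)=-1; (−1)^{1·0·1}·(-1)^0·(-1)^1 = -1.
v=∞: 53295 > 0 and 110 > 0  ⇒  (a,b)_∞ = +1.
v=17: a=17^1·(≡6), b=17^2·(≡1) mod 17; (6|17)=-1, (1|17)=+1; (−1)^{1·2·8}·(-1)^2·(+1)^1 = +1.
v=2: v_2(a)=0, v_2(b)=-1; units ≡ 7, 7 (mod 8); ε·ε+αω+βω = 1·1+0·0+-1·0 ≡ 1  ⇒  (a,b)_2 = -1.
v=5: a=5^3·(≡1), b=5^1·(≡3) mod 5; (1|5)=+1, (3|5)=-1; (−1)^{3·1·2}·(+1)^1·(-1)^3 = -1.
v=19: a=19^1·(≡10), b=19^2·(≡13) mod 19; (10|19)=-1, (13|19)=-1; (−1)^{1·2·9}·(-1)^2·(-1)^1 = -1.
Ram(53295, 110) = {2, 3, 5, 19}; no ℚ_2-point on the conic.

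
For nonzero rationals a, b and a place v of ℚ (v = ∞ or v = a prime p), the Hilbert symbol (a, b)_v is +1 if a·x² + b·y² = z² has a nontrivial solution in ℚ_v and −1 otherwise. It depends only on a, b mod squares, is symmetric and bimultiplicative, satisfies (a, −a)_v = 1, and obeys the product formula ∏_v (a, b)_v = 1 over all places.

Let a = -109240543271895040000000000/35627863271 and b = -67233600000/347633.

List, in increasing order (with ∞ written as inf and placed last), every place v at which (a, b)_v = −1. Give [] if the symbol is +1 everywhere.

Mod squares: a ≡ -5474, b ≡ -793730. Check v ∈ {∞, 2, 3, 5, 7, 11, 13, 17, 19, 23, 29}.
v=29: a=29^2·(≡5), b=29^1·(≡7) mod 29; (5|29)=+1, (7|29)=+1; (−1)^{2·1·14}·(+1)^1·(+1)^2 = +1.
v=3: a=3^0·(≡1), b=3^2·(≡1) mod 3; (1|3)=+1, (1|3)=+1; (−1)^{0·2·1}·(+1)^2·(+1)^0 = +1.
v=5: a=5^10·(≡4), b=5^5·(≡1) mod 5; (4|5)=+1, (1|5)=+1; (−1)^{10·5·2}·(+1)^5·(+1)^10 = +1.
v=19: a=19^4·(≡9), b=19^0·(≡12) mod 19; (9|19)=+1, (12|19)=-1; (−1)^{4·0·9}·(+1)^0·(-1)^4 = +1.
v=2: v_2(a)=23, v_2(b)=9; units ≡ 7, 7 (mod 8); ε·ε+αω+βω = 1·1+23·0+9·0 ≡ 1  ⇒  (a,b)_2 = -1.
v=17: a=17^-1·(≡2), b=17^-1·(≡9) mod 17; (2|17)=+1, (9|17)=+1; (−1)^{-1·-1·8}·(+1)^-1·(+1)^-1 = +1.
v=11: a=11^-6·(≡9), b=11^-2·(≡8) mod 11; (9|11)=+1, (8|11)=-1; (−1)^{-6·-2·5}·(+1)^-2·(-1)^-6 = +1.
v=23: a=23^3·(≡22), b=23^1·(≡8) mod 23; (22|23)=-1, (8|23)=+1; (−1)^{3·1·11}·(-1)^1·(+1)^3 = +1.
v=∞: -5474 < 0 and -793730 < 0  ⇒  (a,b)_∞ = -1.
v=13: a=13^-2·(≡4), b=13^-2·(≡6) mod 13; (4|13)=+1, (6|13)=-1; (−1)^{-2·-2·6}·(+1)^-2·(-1)^-2 = +1.
v=7: a=7^-1·(≡4), b=7^1·(≡5) mod 7; (4|7)=+1, (5|7)=-1; (−1)^{-1·1·3}·(+1)^1·(-1)^-1 = +1.
|Ram(-5474, -793730)| = 2, even; anisotropic at {2, ∞}.

[2, inf]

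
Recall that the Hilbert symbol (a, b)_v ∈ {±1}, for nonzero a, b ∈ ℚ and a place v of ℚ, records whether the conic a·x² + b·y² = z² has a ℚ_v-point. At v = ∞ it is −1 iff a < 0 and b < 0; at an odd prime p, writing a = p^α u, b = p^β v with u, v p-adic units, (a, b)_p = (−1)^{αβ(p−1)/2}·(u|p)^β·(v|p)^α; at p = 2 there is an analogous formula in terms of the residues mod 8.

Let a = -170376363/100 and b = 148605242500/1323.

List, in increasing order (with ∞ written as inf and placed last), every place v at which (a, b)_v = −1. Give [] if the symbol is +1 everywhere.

[17, 43, 47, 53]

(a, b) ≡ (-18930707, 1473771) mod (ℚ^×)²; places V = {2, 3, 5, 7, 11, 13, 17, 19, 23, 29, 31, 43, 47, 53, ∞}.
(a,b)_29: α=1, u≡16; β=0, v≡24 (mod 29); (16|29)=+1, (24|29)=+1; sign (−1)^0·+1^0·+1^1 = +1.
(a,b)_31: α=0, u≡19; β=1, v≡5 (mod 31); (19|31)=+1, (5|31)=+1; sign (−1)^0·+1^1·+1^0 = +1.
(a,b)_2: α=-2, β=2; u≡5, v≡3 (mod 8); ε(u)ε(v)=0·1, αω(v)=-2·1, βω(u)=2·1; sum ≡ 0  ⇒  +1.
(a,b)_47: α=1, u≡37; β=0, v≡35 (mod 47); (37|47)=+1, (35|47)=-1; sign (−1)^0·+1^0·-1^1 = -1.
(a,b)_19: α=1, u≡5; β=0, v≡1 (mod 19); (5|19)=+1, (1|19)=+1; sign (−1)^0·+1^0·+1^1 = +1.
(a,b)_17: α=1, u≡5; β=0, v≡6 (mod 17); (5|17)=-1, (6|17)=-1; sign (−1)^0·-1^0·-1^1 = -1.
(a,b)_53: α=0, u≡12; β=1, v≡34 (mod 53); (12|53)=-1, (34|53)=-1; sign (−1)^0·-1^1·-1^0 = -1.
(a,b)_11: α=0, u≡8; β=2, v≡8 (mod 11); (8|11)=-1, (8|11)=-1; sign (−1)^0·-1^2·-1^0 = +1.
(a,b)_43: α=1, u≡18; β=0, v≡34 (mod 43); (18|43)=-1, (34|43)=-1; sign (−1)^0·-1^0·-1^1 = -1.
(a,b)_5: α=-2, u≡3; β=4, v≡1 (mod 5); (3|5)=-1, (1|5)=+1; sign (−1)^0·-1^4·+1^-2 = +1.
(a,b)_3: α=2, u≡1; β=-3, v≡1 (mod 3); (1|3)=+1, (1|3)=+1; sign (−1)^0·+1^-3·+1^2 = +1.
(a,b)_23: α=0, u≡3; β=1, v≡5 (mod 23); (3|23)=+1, (5|23)=-1; sign (−1)^0·+1^1·-1^0 = +1.
(a,b)_13: α=0, u≡10; β=1, v≡2 (mod 13); (10|13)=+1, (2|13)=-1; sign (−1)^0·+1^1·-1^0 = +1.
(a,b)_7: α=0, u≡2; β=-2, v≡6 (mod 7); (2|7)=+1, (6|7)=-1; sign (−1)^0·+1^-2·-1^0 = +1.
(a,b)_∞: sgn(-18930707)=−, sgn(1473771)=+, so +1.
(-18930707, 1473771 / ℚ) ramifies at {17, 43, 47, 53}: a division algebra.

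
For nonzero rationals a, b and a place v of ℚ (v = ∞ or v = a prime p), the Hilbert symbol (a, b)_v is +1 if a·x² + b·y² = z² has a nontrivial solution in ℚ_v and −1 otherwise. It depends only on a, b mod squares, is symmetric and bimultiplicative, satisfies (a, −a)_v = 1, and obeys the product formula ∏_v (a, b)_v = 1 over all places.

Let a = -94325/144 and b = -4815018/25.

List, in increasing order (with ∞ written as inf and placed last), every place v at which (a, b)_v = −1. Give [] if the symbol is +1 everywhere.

[19, inf]

(a, b) ≡ (-77, -1482) mod (ℚ^×)²; places V = {2, 3, 5, 7, 11, 13, 19, ∞}.
(a,b)_19: α=0, u≡13; β=3, v≡16 (mod 19); (13|19)=-1, (16|19)=+1; sign (−1)^0·-1^3·+1^0 = -1.
(a,b)_2: α=-4, β=1; u≡3, v≡3 (mod 8); ε(u)ε(v)=1·1, αω(v)=-4·1, βω(u)=1·1; sum ≡ 0  ⇒  +1.
(a,b)_7: α=3, u≡3; β=0, v≡4 (mod 7); (3|7)=-1, (4|7)=+1; sign (−1)^0·-1^0·+1^3 = +1.
(a,b)_13: α=0, u≡3; β=1, v≡3 (mod 13); (3|13)=+1, (3|13)=+1; sign (−1)^0·+1^1·+1^0 = +1.
(a,b)_11: α=1, u≡5; β=0, v≡4 (mod 11); (5|11)=+1, (4|11)=+1; sign (−1)^0·+1^0·+1^1 = +1.
(a,b)_3: α=-2, u≡1; β=3, v≡1 (mod 3); (1|3)=+1, (1|3)=+1; sign (−1)^0·+1^3·+1^-2 = +1.
(a,b)_5: α=2, u≡3; β=-2, v≡2 (mod 5); (3|5)=-1, (2|5)=-1; sign (−1)^0·-1^-2·-1^2 = +1.
(a,b)_∞: sgn(-77)=−, sgn(-1482)=−, so -1.
Ram(-77, -1482) = {19, ∞}; no ℚ_19-point on the conic.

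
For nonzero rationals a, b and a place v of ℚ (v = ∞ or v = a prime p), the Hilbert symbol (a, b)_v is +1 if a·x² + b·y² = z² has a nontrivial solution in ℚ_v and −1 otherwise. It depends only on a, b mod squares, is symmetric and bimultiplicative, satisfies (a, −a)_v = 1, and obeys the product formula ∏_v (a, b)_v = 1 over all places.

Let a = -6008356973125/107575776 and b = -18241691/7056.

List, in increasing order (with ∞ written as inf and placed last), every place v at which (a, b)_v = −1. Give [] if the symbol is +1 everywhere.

Mod squares: a ≡ -2206022, b ≡ -299. Check v ∈ {∞, 2, 3, 5, 7, 11, 13, 17, 19, 23, 31}.
v=13: a=13^3·(≡6), b=13^3·(≡3) mod 13; (6|13)=-1, (3|13)=+1; (−1)^{3·3·6}·(-1)^3·(+1)^3 = -1.
v=31: a=31^1·(≡16), b=31^0·(≡12) mod 31; (16|31)=+1, (12|31)=-1; (−1)^{1·0·15}·(+1)^0·(-1)^1 = -1.
v=7: a=7^-3·(≡1), b=7^-2·(≡2) mod 7; (1|7)=+1, (2|7)=+1; (−1)^{-3·-2·3}·(+1)^-2·(+1)^-3 = +1.
v=23: a=23^1·(≡15), b=23^1·(≡20) mod 23; (15|23)=-1, (20|23)=-1; (−1)^{1·1·11}·(-1)^1·(-1)^1 = -1.
v=2: v_2(a)=-5, v_2(b)=-4; units ≡ 5, 5 (mod 8); ε·ε+αω+βω = 0·0+-5·1+-4·1 ≡ 1  ⇒  (a,b)_2 = -1.
v=11: a=11^-2·(≡7), b=11^0·(≡1) mod 11; (7|11)=-1, (1|11)=+1; (−1)^{-2·0·5}·(-1)^0·(+1)^-2 = +1.
v=19: a=19^2·(≡5), b=19^2·(≡4) mod 19; (5|19)=+1, (4|19)=+1; (−1)^{2·2·9}·(+1)^2·(+1)^2 = +1.
v=3: a=3^-4·(≡1), b=3^-2·(≡1) mod 3; (1|3)=+1, (1|3)=+1; (−1)^{-4·-2·1}·(+1)^-2·(+1)^-4 = +1.
v=17: a=17^1·(≡10), b=17^0·(≡6) mod 17; (10|17)=-1, (6|17)=-1; (−1)^{1·0·8}·(-1)^0·(-1)^1 = -1.
v=∞: -2206022 < 0 and -299 < 0  ⇒  (a,b)_∞ = -1.
v=5: a=5^4·(≡3), b=5^0·(≡4) mod 5; (3|5)=-1, (4|5)=+1; (−1)^{4·0·2}·(-1)^0·(+1)^4 = +1.
|Ram(-2206022, -299)| = 6, even; anisotropic at {2, 13, 17, 23, 31, ∞}.

[2, 13, 17, 23, 31, inf]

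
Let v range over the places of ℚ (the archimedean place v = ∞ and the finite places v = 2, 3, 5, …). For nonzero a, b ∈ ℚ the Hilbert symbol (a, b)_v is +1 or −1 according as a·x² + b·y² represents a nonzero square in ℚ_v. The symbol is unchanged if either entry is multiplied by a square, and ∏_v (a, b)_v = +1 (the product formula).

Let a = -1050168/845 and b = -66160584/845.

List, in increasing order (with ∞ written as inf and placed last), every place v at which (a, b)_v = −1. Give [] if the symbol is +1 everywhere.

[3, 5, 7, 19, 47, inf]

(a, b) ≡ (-26790, -187530) mod (ℚ^×)²; places V = {2, 3, 5, 7, 13, 19, 47, ∞}.
(a,b)_47: α=1, u≡19; β=1, v≡22 (mod 47); (19|47)=-1, (22|47)=-1; sign (−1)^1·-1^1·-1^1 = -1.
(a,b)_13: α=-2, u≡10; β=-2, v≡6 (mod 13); (10|13)=+1, (6|13)=-1; sign (−1)^0·+1^-2·-1^-2 = +1.
(a,b)_19: α=1, u≡2; β=1, v≡12 (mod 19); (2|19)=-1, (12|19)=-1; sign (−1)^1·-1^1·-1^1 = -1.
(a,b)_∞: sgn(-26790)=−, sgn(-187530)=−, so -1.
(a,b)_7: α=2, u≡6; β=3, v≡5 (mod 7); (6|7)=-1, (5|7)=-1; sign (−1)^0·-1^3·-1^2 = -1.
(a,b)_2: α=3, β=3; u≡5, v≡3 (mod 8); ε(u)ε(v)=0·1, αω(v)=3·1, βω(u)=3·1; sum ≡ 0  ⇒  +1.
(a,b)_3: α=1, u≡1; β=3, v≡1 (mod 3); (1|3)=+1, (1|3)=+1; sign (−1)^1·+1^3·+1^1 = -1.
(a,b)_5: α=-1, u≡3; β=-1, v≡4 (mod 5); (3|5)=-1, (4|5)=+1; sign (−1)^0·-1^-1·+1^-1 = -1.
(-26790, -187530 / ℚ) ramifies at {3, 5, 7, 19, 47, ∞}: a division algebra.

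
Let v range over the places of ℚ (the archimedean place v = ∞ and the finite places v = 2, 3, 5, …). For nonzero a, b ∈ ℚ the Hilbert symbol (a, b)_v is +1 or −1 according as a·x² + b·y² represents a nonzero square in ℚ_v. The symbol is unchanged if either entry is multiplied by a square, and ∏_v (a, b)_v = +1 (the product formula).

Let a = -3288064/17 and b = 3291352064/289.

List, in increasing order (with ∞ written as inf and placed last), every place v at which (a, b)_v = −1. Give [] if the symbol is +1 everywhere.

[7, 11, 13, 19]

(a, b) ≡ (-323, 19019) mod (ℚ^×)²; places V = {2, 7, 11, 13, 17, 19, ∞}.
(a,b)_19: α=1, u≡2; β=1, v≡13 (mod 19); (2|19)=-1, (13|19)=-1; sign (−1)^1·-1^1·-1^1 = -1.
(a,b)_11: α=0, u≡2; β=1, v≡10 (mod 11); (2|11)=-1, (10|11)=-1; sign (−1)^0·-1^1·-1^0 = -1.
(a,b)_7: α=0, u≡6; β=1, v≡1 (mod 7); (6|7)=-1, (1|7)=+1; sign (−1)^0·-1^1·+1^0 = -1.
(a,b)_13: α=2, u≡11; β=3, v≡6 (mod 13); (11|13)=-1, (6|13)=-1; sign (−1)^0·-1^3·-1^2 = -1.
(a,b)_∞: sgn(-323)=−, sgn(19019)=+, so +1.
(a,b)_2: α=10, β=10; u≡5, v≡3 (mod 8); ε(u)ε(v)=0·1, αω(v)=10·1, βω(u)=10·1; sum ≡ 0  ⇒  +1.
(a,b)_17: α=-1, u≡8; β=-2, v≡16 (mod 17); (8|17)=+1, (16|17)=+1; sign (−1)^0·+1^-2·+1^-1 = +1.
(-323, 19019 / ℚ) ramifies at {7, 11, 13, 19}: a division algebra.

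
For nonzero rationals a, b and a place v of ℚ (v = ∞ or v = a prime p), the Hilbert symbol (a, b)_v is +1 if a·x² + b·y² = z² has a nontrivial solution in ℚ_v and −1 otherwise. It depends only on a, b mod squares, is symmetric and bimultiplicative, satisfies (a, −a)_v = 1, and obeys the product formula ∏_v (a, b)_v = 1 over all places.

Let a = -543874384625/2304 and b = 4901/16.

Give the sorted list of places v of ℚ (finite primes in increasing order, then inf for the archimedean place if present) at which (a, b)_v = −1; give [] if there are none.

[11, 29]

(a, b) ≡ (-1265, 29) mod (ℚ^×)²; places V = {2, 3, 5, 11, 13, 23, 29, ∞}.
(a,b)_29: α=2, u≡11; β=1, v≡16 (mod 29); (11|29)=-1, (16|29)=+1; sign (−1)^0·-1^1·+1^2 = -1.
(a,b)_∞: sgn(-1265)=−, sgn(29)=+, so +1.
(a,b)_11: α=3, u≡6; β=0, v≡10 (mod 11); (6|11)=-1, (10|11)=-1; sign (−1)^0·-1^0·-1^3 = -1.
(a,b)_23: α=1, u≡21; β=0, v≡3 (mod 23); (21|23)=-1, (3|23)=+1; sign (−1)^0·-1^0·+1^1 = +1.
(a,b)_13: α=2, u≡9; β=2, v≡1 (mod 13); (9|13)=+1, (1|13)=+1; sign (−1)^0·+1^2·+1^2 = +1.
(a,b)_5: α=3, u≡2; β=0, v≡1 (mod 5); (2|5)=-1, (1|5)=+1; sign (−1)^0·-1^0·+1^3 = +1.
(a,b)_3: α=-2, u≡1; β=0, v≡2 (mod 3); (1|3)=+1, (2|3)=-1; sign (−1)^0·+1^0·-1^-2 = +1.
(a,b)_2: α=-8, β=-4; u≡7, v≡5 (mod 8); ε(u)ε(v)=1·0, αω(v)=-8·1, βω(u)=-4·0; sum ≡ 0  ⇒  +1.
|Ram(-1265, 29)| = 2, even; anisotropic at {11, 29}.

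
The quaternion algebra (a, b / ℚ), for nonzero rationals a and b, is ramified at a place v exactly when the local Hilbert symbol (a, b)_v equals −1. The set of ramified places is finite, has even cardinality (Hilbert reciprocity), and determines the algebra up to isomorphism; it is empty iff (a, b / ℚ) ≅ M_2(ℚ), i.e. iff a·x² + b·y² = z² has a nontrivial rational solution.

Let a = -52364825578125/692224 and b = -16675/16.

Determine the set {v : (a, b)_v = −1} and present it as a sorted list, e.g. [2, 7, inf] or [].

[3, 23, 31, inf]

Mod squares: a ≡ -93, b ≡ -667. Check v ∈ {∞, 2, 3, 5, 13, 23, 29, 31}.
v=2: v_2(a)=-12, v_2(b)=-4; units ≡ 3, 5 (mod 8); ε·ε+αω+βω = 1·0+-12·1+-4·1 ≡ 0  ⇒  (a,b)_2 = +1.
v=23: a=23^2·(≡14), b=23^1·(≡5) mod 23; (14|23)=-1, (5|23)=-1; (−1)^{2·1·11}·(-1)^1·(-1)^2 = -1.
v=3: a=3^5·(≡2), b=3^0·(≡2) mod 3; (2|3)=-1, (2|3)=-1; (−1)^{5·0·1}·(-1)^0·(-1)^5 = -1.
v=5: a=5^6·(≡2), b=5^2·(≡3) mod 5; (2|5)=-1, (3|5)=-1; (−1)^{6·2·2}·(-1)^2·(-1)^6 = +1.
v=∞: -93 < 0 and -667 < 0  ⇒  (a,b)_∞ = -1.
v=31: a=31^1·(≡14), b=31^0·(≡6) mod 31; (14|31)=+1, (6|31)=-1; (−1)^{1·0·15}·(+1)^0·(-1)^1 = -1.
v=29: a=29^2·(≡20), b=29^1·(≡13) mod 29; (20|29)=+1, (13|29)=+1; (−1)^{2·1·14}·(+1)^1·(+1)^2 = +1.
v=13: a=13^-2·(≡5), b=13^0·(≡10) mod 13; (5|13)=-1, (10|13)=+1; (−1)^{-2·0·6}·(-1)^0·(+1)^-2 = +1.
|Ram(-93, -667)| = 4, even; anisotropic at {3, 23, 31, ∞}.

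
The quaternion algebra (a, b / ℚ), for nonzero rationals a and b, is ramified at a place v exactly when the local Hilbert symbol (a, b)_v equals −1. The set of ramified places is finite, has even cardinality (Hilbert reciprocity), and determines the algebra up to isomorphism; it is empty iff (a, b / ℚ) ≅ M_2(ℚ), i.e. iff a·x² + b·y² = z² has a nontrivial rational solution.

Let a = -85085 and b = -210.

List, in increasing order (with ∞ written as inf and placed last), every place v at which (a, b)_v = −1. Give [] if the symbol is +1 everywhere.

[11, 13, 17, inf]

Mod squares: a ≡ -85085, b ≡ -210. Check v ∈ {∞, 2, 3, 5, 7, 11, 13, 17}.
v=11: a=11^1·(≡9), b=11^0·(≡10) mod 11; (9|11)=+1, (10|11)=-1; (−1)^{1·0·5}·(+1)^0·(-1)^1 = -1.
v=17: a=17^1·(≡10), b=17^0·(≡11) mod 17; (10|17)=-1, (11|17)=-1; (−1)^{1·0·8}·(-1)^0·(-1)^1 = -1.
v=∞: -85085 < 0 and -210 < 0  ⇒  (a,b)_∞ = -1.
v=7: a=7^1·(≡4), b=7^1·(≡5) mod 7; (4|7)=+1, (5|7)=-1; (−1)^{1·1·3}·(+1)^1·(-1)^1 = +1.
v=3: a=3^0·(≡1), b=3^1·(≡2) mod 3; (1|3)=+1, (2|3)=-1; (−1)^{0·1·1}·(+1)^1·(-1)^0 = +1.
v=2: v_2(a)=0, v_2(b)=1; units ≡ 3, 7 (mod 8); ε·ε+αω+βω = 1·1+0·0+1·1 ≡ 0  ⇒  (a,b)_2 = +1.
v=13: a=13^1·(≡7), b=13^0·(≡11) mod 13; (7|13)=-1, (11|13)=-1; (−1)^{1·0·6}·(-1)^0·(-1)^1 = -1.
v=5: a=5^1·(≡3), b=5^1·(≡3) mod 5; (3|5)=-1, (3|5)=-1; (−1)^{1·1·2}·(-1)^1·(-1)^1 = +1.
Ram(-85085, -210) = {11, 13, 17, ∞}; no ℚ_11-point on the conic.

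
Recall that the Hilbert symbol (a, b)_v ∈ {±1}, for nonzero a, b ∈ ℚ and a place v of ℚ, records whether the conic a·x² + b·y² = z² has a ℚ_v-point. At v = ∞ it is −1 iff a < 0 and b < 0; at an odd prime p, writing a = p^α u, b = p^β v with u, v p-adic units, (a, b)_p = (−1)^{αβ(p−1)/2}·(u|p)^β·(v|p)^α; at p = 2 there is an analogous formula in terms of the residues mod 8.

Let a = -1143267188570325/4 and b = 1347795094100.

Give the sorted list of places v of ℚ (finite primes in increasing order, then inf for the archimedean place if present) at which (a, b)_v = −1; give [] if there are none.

Mod squares: a ≡ -35750533, b ≡ 94829. Check v ∈ {∞, 2, 3, 5, 7, 13, 19, 23, 29, 31}.
v=3: a=3^2·(≡2), b=3^0·(≡2) mod 3; (2|3)=-1, (2|3)=-1; (−1)^{2·0·1}·(-1)^0·(-1)^2 = +1.
v=19: a=19^1·(≡17), b=19^1·(≡15) mod 19; (17|19)=+1, (15|19)=-1; (−1)^{1·1·9}·(+1)^1·(-1)^1 = +1.
v=2: v_2(a)=-2, v_2(b)=2; units ≡ 3, 5 (mod 8); ε·ε+αω+βω = 1·0+-2·1+2·1 ≡ 0  ⇒  (a,b)_2 = +1.
v=13: a=13^3·(≡6), b=13^2·(≡8) mod 13; (6|13)=-1, (8|13)=-1; (−1)^{3·2·6}·(-1)^2·(-1)^3 = -1.
v=29: a=29^3·(≡5), b=29^2·(≡7) mod 29; (5|29)=+1, (7|29)=+1; (−1)^{3·2·14}·(+1)^2·(+1)^3 = +1.
v=7: a=7^1·(≡4), b=7^1·(≡4) mod 7; (4|7)=+1, (4|7)=+1; (−1)^{1·1·3}·(+1)^1·(+1)^1 = -1.
v=∞: -35750533 < 0 and 94829 > 0  ⇒  (a,b)_∞ = +1.
v=23: a=23^1·(≡5), b=23^1·(≡1) mod 23; (5|23)=-1, (1|23)=+1; (−1)^{1·1·11}·(-1)^1·(+1)^1 = +1.
v=31: a=31^1·(≡20), b=31^1·(≡17) mod 31; (20|31)=+1, (17|31)=-1; (−1)^{1·1·15}·(+1)^1·(-1)^1 = +1.
v=5: a=5^2·(≡3), b=5^2·(≡4) mod 5; (3|5)=-1, (4|5)=+1; (−1)^{2·2·2}·(-1)^2·(+1)^2 = +1.
|Ram(-35750533, 94829)| = 2, even; anisotropic at {7, 13}.

[7, 13]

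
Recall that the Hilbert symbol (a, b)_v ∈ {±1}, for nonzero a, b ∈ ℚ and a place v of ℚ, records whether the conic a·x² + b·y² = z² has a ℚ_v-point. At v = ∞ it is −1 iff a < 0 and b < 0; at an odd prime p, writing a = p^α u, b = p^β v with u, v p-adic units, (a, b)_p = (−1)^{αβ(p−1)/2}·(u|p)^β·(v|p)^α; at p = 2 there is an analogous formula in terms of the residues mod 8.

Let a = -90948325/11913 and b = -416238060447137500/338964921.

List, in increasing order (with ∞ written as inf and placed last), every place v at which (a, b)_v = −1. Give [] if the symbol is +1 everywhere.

[3, inf]

(a, b) ≡ (-429, -55) mod (ℚ^×)²; places V = {2, 3, 5, 11, 13, 17, 19, 23, ∞}.
(a,b)_11: α=-1, u≡1; β=3, v≡8 (mod 11); (1|11)=+1, (8|11)=-1; sign (−1)^1·+1^3·-1^-1 = +1.
(a,b)_3: α=-1, u≡1; β=-2, v≡2 (mod 3); (1|3)=+1, (2|3)=-1; sign (−1)^0·+1^-2·-1^-1 = -1.
(a,b)_19: α=-2, u≡15; β=-4, v≡3 (mod 19); (15|19)=-1, (3|19)=-1; sign (−1)^0·-1^-4·-1^-2 = +1.
(a,b)_17: α=0, u≡2; β=-2, v≡8 (mod 17); (2|17)=+1, (8|17)=+1; sign (−1)^0·+1^-2·+1^0 = +1.
(a,b)_23: α=4, u≡3; β=6, v≡21 (mod 23); (3|23)=+1, (21|23)=-1; sign (−1)^0·+1^6·-1^4 = +1.
(a,b)_13: α=1, u≡11; β=2, v≡12 (mod 13); (11|13)=-1, (12|13)=+1; sign (−1)^0·-1^2·+1^1 = +1.
(a,b)_5: α=2, u≡4; β=5, v≡1 (mod 5); (4|5)=+1, (1|5)=+1; sign (−1)^0·+1^5·+1^2 = +1.
(a,b)_2: α=0, β=2; u≡3, v≡1 (mod 8); ε(u)ε(v)=1·0, αω(v)=0·0, βω(u)=2·1; sum ≡ 0  ⇒  +1.
(a,b)_∞: sgn(-429)=−, sgn(-55)=−, so -1.
|Ram(-429, -55)| = 2, even; anisotropic at {3, ∞}.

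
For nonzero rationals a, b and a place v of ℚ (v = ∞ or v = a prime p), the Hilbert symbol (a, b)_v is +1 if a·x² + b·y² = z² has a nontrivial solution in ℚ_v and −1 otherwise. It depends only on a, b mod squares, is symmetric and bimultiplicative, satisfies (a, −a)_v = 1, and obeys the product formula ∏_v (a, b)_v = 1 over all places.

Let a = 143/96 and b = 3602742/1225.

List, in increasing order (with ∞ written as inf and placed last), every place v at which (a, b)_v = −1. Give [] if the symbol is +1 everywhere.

(a, b) ≡ (858, 21318) mod (ℚ^×)²; places V = {2, 3, 5, 7, 11, 13, 17, 19, ∞}.
(a,b)_7: α=0, u≡2; β=-2, v≡6 (mod 7); (2|7)=+1, (6|7)=-1; sign (−1)^0·+1^-2·-1^0 = +1.
(a,b)_13: α=1, u≡10; β=2, v≡8 (mod 13); (10|13)=+1, (8|13)=-1; sign (−1)^0·+1^2·-1^1 = -1.
(a,b)_3: α=-1, u≡1; β=1, v≡2 (mod 3); (1|3)=+1, (2|3)=-1; sign (−1)^1·+1^1·-1^-1 = +1.
(a,b)_5: α=0, u≡3; β=-2, v≡3 (mod 5); (3|5)=-1, (3|5)=-1; sign (−1)^0·-1^-2·-1^0 = +1.
(a,b)_2: α=-5, β=1; u≡5, v≡3 (mod 8); ε(u)ε(v)=0·1, αω(v)=-5·1, βω(u)=1·1; sum ≡ 0  ⇒  +1.
(a,b)_19: α=0, u≡10; β=1, v≡4 (mod 19); (10|19)=-1, (4|19)=+1; sign (−1)^0·-1^1·+1^0 = -1.
(a,b)_∞: sgn(858)=+, sgn(21318)=+, so +1.
(a,b)_11: α=1, u≡3; β=1, v≡2 (mod 11); (3|11)=+1, (2|11)=-1; sign (−1)^1·+1^1·-1^1 = +1.
(a,b)_17: α=0, u≡13; β=1, v≡4 (mod 17); (13|17)=+1, (4|17)=+1; sign (−1)^0·+1^1·+1^0 = +1.
(858, 21318 / ℚ) ramifies at {13, 19}: a division algebra.

[13, 19]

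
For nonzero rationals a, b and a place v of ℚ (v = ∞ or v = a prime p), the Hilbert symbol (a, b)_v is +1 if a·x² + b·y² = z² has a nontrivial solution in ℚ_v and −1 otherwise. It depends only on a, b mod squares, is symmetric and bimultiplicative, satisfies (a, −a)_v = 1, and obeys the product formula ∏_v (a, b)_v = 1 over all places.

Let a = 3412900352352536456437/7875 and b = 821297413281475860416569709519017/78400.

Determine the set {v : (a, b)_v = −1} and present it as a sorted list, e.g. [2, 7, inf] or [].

(a, b) ≡ (17255, 290377) mod (ℚ^×)²; places V = {2, 3, 5, 7, 13, 17, 19, 29, 31, 41, ∞}.
(a,b)_∞: sgn(17255)=+, sgn(290377)=+, so +1.
(a,b)_2: α=0, β=-6; u≡7, v≡1 (mod 8); ε(u)ε(v)=1·0, αω(v)=0·0, βω(u)=-6·0; sum ≡ 0  ⇒  +1.
(a,b)_7: α=-1, u≡1; β=-2, v≡6 (mod 7); (1|7)=+1, (6|7)=-1; sign (−1)^0·+1^-2·-1^-1 = -1.
(a,b)_3: α=-2, u≡2; β=0, v≡1 (mod 3); (2|3)=-1, (1|3)=+1; sign (−1)^0·-1^0·+1^-2 = +1.
(a,b)_5: α=-3, u≡4; β=-2, v≡2 (mod 5); (4|5)=+1, (2|5)=-1; sign (−1)^0·+1^-2·-1^-3 = -1.
(a,b)_41: α=2, u≡12; β=4, v≡6 (mod 41); (12|41)=-1, (6|41)=-1; sign (−1)^0·-1^4·-1^2 = +1.
(a,b)_17: α=5, u≡11; β=7, v≡15 (mod 17); (11|17)=-1, (15|17)=+1; sign (−1)^0·-1^7·+1^5 = -1.
(a,b)_19: α=2, u≡12; β=3, v≡6 (mod 19); (12|19)=-1, (6|19)=+1; sign (−1)^0·-1^3·+1^2 = -1.
(a,b)_31: α=2, u≡1; β=3, v≡19 (mod 31); (1|31)=+1, (19|31)=+1; sign (−1)^0·+1^3·+1^2 = +1.
(a,b)_29: α=3, u≡8; β=5, v≡15 (mod 29); (8|29)=-1, (15|29)=-1; sign (−1)^0·-1^5·-1^3 = +1.
(a,b)_13: α=2, u≡12; β=2, v≡10 (mod 13); (12|13)=+1, (10|13)=+1; sign (−1)^0·+1^2·+1^2 = +1.
Ram(17255, 290377) = {5, 7, 17, 19}; no ℚ_5-point on the conic.

[5, 7, 17, 19]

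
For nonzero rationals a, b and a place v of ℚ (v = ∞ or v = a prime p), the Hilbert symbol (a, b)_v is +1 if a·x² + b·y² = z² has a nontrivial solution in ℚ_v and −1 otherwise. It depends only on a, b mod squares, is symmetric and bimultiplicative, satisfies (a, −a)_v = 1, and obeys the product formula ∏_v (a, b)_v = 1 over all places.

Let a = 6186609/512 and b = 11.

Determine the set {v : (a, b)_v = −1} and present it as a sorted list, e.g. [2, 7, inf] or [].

(a, b) ≡ (11362, 11) mod (ℚ^×)²; places V = {2, 3, 11, 13, 19, 23, ∞}.
(a,b)_3: α=2, u≡1; β=0, v≡2 (mod 3); (1|3)=+1, (2|3)=-1; sign (−1)^0·+1^0·-1^2 = +1.
(a,b)_13: α=1, u≡3; β=0, v≡11 (mod 13); (3|13)=+1, (11|13)=-1; sign (−1)^0·+1^0·-1^1 = -1.
(a,b)_∞: sgn(11362)=+, sgn(11)=+, so +1.
(a,b)_19: α=1, u≡11; β=0, v≡11 (mod 19); (11|19)=+1, (11|19)=+1; sign (−1)^0·+1^0·+1^1 = +1.
(a,b)_23: α=1, u≡15; β=0, v≡11 (mod 23); (15|23)=-1, (11|23)=-1; sign (−1)^0·-1^0·-1^1 = -1.
(a,b)_11: α=2, u≡2; β=1, v≡1 (mod 11); (2|11)=-1, (1|11)=+1; sign (−1)^0·-1^1·+1^2 = -1.
(a,b)_2: α=-9, β=0; u≡1, v≡3 (mod 8); ε(u)ε(v)=0·1, αω(v)=-9·1, βω(u)=0·0; sum ≡ 1  ⇒  -1.
(11362, 11 / ℚ) ramifies at {2, 11, 13, 23}: a division algebra.

[2, 11, 13, 23]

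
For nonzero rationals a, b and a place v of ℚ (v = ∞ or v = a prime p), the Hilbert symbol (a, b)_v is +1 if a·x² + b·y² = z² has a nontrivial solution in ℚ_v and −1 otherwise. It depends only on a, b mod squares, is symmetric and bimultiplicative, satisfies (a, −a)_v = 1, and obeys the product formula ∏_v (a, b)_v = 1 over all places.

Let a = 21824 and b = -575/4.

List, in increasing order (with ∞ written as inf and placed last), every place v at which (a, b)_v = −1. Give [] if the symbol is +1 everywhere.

[11, 23]

(a, b) ≡ (341, -23) mod (ℚ^×)²; places V = {2, 5, 11, 23, 31, ∞}.
(a,b)_11: α=1, u≡4; β=0, v≡2 (mod 11); (4|11)=+1, (2|11)=-1; sign (−1)^0·+1^0·-1^1 = -1.
(a,b)_∞: sgn(341)=+, sgn(-23)=−, so +1.
(a,b)_2: α=6, β=-2; u≡5, v≡1 (mod 8); ε(u)ε(v)=0·0, αω(v)=6·0, βω(u)=-2·1; sum ≡ 0  ⇒  +1.
(a,b)_31: α=1, u≡22; β=0, v≡19 (mod 31); (22|31)=-1, (19|31)=+1; sign (−1)^0·-1^0·+1^1 = +1.
(a,b)_5: α=0, u≡4; β=2, v≡3 (mod 5); (4|5)=+1, (3|5)=-1; sign (−1)^0·+1^2·-1^0 = +1.
(a,b)_23: α=0, u≡20; β=1, v≡11 (mod 23); (20|23)=-1, (11|23)=-1; sign (−1)^0·-1^1·-1^0 = -1.
Ram(341, -23) = {11, 23}; no ℚ_11-point on the conic.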